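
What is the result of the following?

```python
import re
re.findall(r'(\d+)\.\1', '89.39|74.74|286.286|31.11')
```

`\1` is not a pattern — it's the concrete string captured by group 1, re-applied verbatim.
One capturing group, so `findall` returns just the captured substring from each match — 3 in all.

['74', '286', '1']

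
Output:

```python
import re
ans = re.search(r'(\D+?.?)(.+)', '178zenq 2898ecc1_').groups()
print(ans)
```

('ze', 'nq 2898ecc1_')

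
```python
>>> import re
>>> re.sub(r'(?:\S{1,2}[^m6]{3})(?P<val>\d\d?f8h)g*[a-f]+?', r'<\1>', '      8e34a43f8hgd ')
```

'      <43f8h> '

The pattern matches 1 to 2 of a non-whitespace character, then exactly 3 of any character except [m6] (non-capturing group); then a digit, then optionally a digit, then the literal 'f8h' (captured as 'val'); then zero or more of a literal 'g', then one or more of a character in [a-f] (lazy).
`\1` in the replacement pulls in group 1's text for each match.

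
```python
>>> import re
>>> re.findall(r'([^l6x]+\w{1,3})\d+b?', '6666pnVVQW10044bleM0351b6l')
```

Pattern: one or more of any character except [l6x], then 1 to 3 of a word character (captured); then one or more of a digit, then optionally the literal 'b'.
With a single group, `findall` returns only what that group captured — 1 item.

['pnVVQW10044bleM']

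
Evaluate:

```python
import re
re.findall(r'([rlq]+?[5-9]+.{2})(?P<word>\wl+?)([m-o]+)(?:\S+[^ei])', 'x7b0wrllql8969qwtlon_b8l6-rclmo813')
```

[('rllql8969qw', 'tl', 'on')]

The pattern matches one or more of one of [rlq] (lazy), then one or more of a character in [5-9], then exactly 2 of any character (captured); then a word character, then one or more of the literal 'l' (lazy) (captured as 'word'); then one or more of a character in [m-o] (captured); then one or more of a non-whitespace character, then any character except [ei] (non-capturing group).
`findall` packs the 3 group values into a tuple for every match.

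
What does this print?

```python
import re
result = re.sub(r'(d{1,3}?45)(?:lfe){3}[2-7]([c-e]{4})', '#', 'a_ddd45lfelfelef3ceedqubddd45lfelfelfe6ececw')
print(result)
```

a_ddd45lfelfelef3ceedqub#w

The pattern matches 1 to 3 of a literal 'd' (lazy), then the literal '45' (captured); then the literal 'lfe' repeated 3 times, then a character in [2-7]; then exactly 4 of a character in [c-e] (captured).
Matches: at [24:43] → 'ddd45lfelfelfe6ecec'.
Each match is replaced by '#'.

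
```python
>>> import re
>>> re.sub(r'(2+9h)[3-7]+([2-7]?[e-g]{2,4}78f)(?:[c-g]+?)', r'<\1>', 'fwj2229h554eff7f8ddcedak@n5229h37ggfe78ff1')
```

The pattern matches one or more of a literal '2', then the literal '9h' (captured); then one or more of a character in [3-7]; then optionally a character in [2-7], then 2 to 4 of a character in [e-g], then the literal '78f' (captured); then one or more of a character in [c-g] (lazy) (non-capturing group).
Matches: at [27:41] → '229h37ggfe78ff'.
The replacement refers to a captured group, so each match is rewritten using its own captured text.

'fwj2229h554eff7f8ddcedak@n5<229h>1'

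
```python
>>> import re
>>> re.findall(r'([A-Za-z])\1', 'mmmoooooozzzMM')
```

The backreference `\1` re-matches whatever the first group consumed, character for character.
Scanning left to right: at [0:2] match 'mm', group 1 = 'm'; at [3:5] match 'oo', group 1 = 'o'; at [5:7] match 'oo', group 1 = 'o'; at [7:9] match 'oo', group 1 = 'o'; at [9:11] match 'zz', group 1 = 'z'; ….
One capturing group, so `findall` returns just the captured substring from each match — 6 in all.

['m', 'o', 'o', 'o', 'z', 'M']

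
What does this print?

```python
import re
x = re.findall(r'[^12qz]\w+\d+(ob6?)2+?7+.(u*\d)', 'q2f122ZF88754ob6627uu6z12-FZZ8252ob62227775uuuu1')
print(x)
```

[('ob6', 'uuuu1')]

This matches any character except [12qz], then one or more of a word character, then one or more of a digit; then the literal 'ob', then optionally the literal '6' (captured); then one or more of a literal '2' (lazy), then one or more of a literal '7', then any character; then zero or more of a literal 'u', then a digit (captured).
Matches: at [25:48] match '-FZZ8252ob62227775uuuu1', groups = ('ob6', 'uuuu1').
Multiple groups make `findall` return tuples — one 2-tuple for the one match.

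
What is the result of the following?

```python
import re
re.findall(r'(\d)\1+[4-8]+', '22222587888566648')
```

['2']

`\1` is not a pattern — it's the concrete string captured by group 1, re-applied verbatim.
Scanning left to right: at [0:17] match '22222587888566648', group 1 = '2'.
One capturing group, so `findall` returns just the captured substring from the one match — 1 in all.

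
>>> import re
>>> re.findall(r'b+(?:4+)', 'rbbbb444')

The pattern matches one or more of a literal 'b'; then one or more of a literal '4' (non-capturing group).
Scanning left to right: at [1:8] → 'bbbb444'.
Since nothing is captured, `findall` lists the 1 matched substring directly.

['bbbb444']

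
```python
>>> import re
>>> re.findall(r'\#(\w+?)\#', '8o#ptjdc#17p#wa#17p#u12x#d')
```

With a single group, `findall` returns only what that group captured — 3 items.

['ptjdc', 'wa', 'u12x']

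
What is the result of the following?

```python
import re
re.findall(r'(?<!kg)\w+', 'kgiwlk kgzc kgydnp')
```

['kgiwlk', 'kgzc', 'kgydnp']

The negative lookaround is zero-width — it rules out positions where the adjacent text would match, without consuming anything.
Since nothing is captured, `findall` lists the 3 matched substrings directly.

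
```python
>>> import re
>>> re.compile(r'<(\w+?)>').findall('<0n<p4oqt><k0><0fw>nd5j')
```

Scanning left to right: at [3:10] match '<p4oqt>', group 1 = 'p4oqt'; at [10:14] match '<k0>', group 1 = 'k0'; at [14:19] match '<0fw>', group 1 = '0fw'.
Because there's exactly one group, `findall` drops the full match and keeps group 1 from each hit.

['p4oqt', 'k0', '0fw']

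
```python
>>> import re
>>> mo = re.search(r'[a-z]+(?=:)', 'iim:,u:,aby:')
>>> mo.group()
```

The lookaround is zero-width — it requires the adjacent text to match without consuming it, so the asserted text isn't part of the match.
The match spans [0:3] → 'iim'.

'iim'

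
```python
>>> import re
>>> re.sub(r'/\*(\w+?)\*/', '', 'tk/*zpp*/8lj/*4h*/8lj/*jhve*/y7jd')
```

Each match is replaced by ''.

'tk8lj8ljy7jd'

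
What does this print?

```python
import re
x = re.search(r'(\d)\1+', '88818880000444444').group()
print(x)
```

`\1` has to match the exact text group 1 already captured.
`search` walks the string left to right and returns the first match it finds.
The match spans [0:3] → '888'.
Captured: group 1 = '8'.

888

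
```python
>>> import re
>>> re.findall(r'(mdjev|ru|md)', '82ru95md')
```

['ru', 'md']

Because there's exactly one group, `findall` drops the full match and keeps group 1 from each hit.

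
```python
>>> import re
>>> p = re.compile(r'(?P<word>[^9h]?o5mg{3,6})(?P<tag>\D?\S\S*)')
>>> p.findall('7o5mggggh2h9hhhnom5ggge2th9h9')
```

[('7o5mgggg', 'h2h9hhhnom5ggge2th9h9')]

With 2 capturing groups, `findall` returns a 2-tuple per match.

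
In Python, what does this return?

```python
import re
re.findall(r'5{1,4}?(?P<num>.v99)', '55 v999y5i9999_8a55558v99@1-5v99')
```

The pattern matches 1 to 4 of a literal '5' (lazy); then any character, then the literal 'v99' (captured as 'num').
`findall` collects group 1 from each match (2 total).

[' v99', '8v99']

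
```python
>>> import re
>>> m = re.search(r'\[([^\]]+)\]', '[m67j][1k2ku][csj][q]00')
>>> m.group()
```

`re.search` scans for the first position where the pattern succeeds.
The match spans [0:6] → '[m67j]'.
Captured: group 1 = 'm67j'.

'[m67j]'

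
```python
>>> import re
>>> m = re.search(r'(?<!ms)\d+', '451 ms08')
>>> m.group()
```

'451'

The negative lookahead/lookbehind blocks any match where the forbidden context is present.
The match spans [0:3] → '451'.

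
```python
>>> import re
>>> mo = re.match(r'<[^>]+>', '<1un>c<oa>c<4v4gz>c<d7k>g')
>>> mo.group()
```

'<1un>'

With `match`, the pattern is implicitly anchored at the beginning.
The match spans [0:5] → '<1un>'.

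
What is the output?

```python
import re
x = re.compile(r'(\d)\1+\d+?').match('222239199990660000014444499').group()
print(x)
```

22223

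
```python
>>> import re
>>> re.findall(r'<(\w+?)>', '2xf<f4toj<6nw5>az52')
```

['6nw5']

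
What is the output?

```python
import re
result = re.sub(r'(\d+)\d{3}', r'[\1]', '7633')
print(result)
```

The replacement refers to a captured group, so each match is rewritten using its own captured text.

[7]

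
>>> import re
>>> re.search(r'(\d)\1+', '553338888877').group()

'55'

A backreference is literal: `\1` must see the identical characters the first group matched.
Unlike `match`, `search` isn't anchored — it looks for the pattern anywhere in the string.
The match spans [0:2] → '55'.
Captured: group 1 = '5'.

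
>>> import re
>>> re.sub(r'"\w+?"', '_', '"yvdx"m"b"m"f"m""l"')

Matches: at [0:6] → '"yvdx"'; at [7:10] → '"b"'; at [11:14] → '"f"'; at [16:19] → '"l"'.
Every occurrence is swapped for '_'.

'_m_m_m"_'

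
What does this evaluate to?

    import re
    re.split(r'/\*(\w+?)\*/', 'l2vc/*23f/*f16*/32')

['l2vc/*23f', 'f16', '32']

Matches to split on: at [9:16] → '/*f16*/'.
The group in the pattern means `split` returns the separators' captures alongside the pieces.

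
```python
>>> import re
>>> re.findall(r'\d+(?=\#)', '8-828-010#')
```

The `(?=…)`/`(?<=…)` assertion just peeks at neighbouring text; it doesn't advance the match position.
Matches: at [6:9] → '010'.
Since nothing is captured, `findall` lists the 1 matched substring directly.

['010']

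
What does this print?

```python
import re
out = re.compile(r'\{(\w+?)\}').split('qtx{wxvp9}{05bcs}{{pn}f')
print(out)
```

['qtx', 'wxvp9', '', '05bcs', '{', 'pn', 'f']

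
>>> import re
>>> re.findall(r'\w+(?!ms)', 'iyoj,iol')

['iyoj', 'iol']

A negative assertion filters positions out without eating any characters.
Scanning left to right: at [0:4] → 'iyoj'; at [5:8] → 'iol'.
Since nothing is captured, `findall` lists the 2 matched substrings directly.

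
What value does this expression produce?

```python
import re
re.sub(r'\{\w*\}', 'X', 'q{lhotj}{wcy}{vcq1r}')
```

Matches: at [1:8] → '{lhotj}'; at [8:13] → '{wcy}'; at [13:20] → '{vcq1r}'.
Each match is replaced by 'X'.

'qXXX'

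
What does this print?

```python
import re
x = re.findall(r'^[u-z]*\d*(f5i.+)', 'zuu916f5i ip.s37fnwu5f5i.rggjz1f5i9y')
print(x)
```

The pattern matches anchored at the start of the string; then zero or more of a character in [u-z], then zero or more of a digit; then the literal 'f5i', then one or more of any character (captured).
Matches: at [0:36] match 'zuu916f5i ip.s37fnwu5f5i.rggjz1f5i9y', group 1 = 'f5i ip.s37fnwu5f5i.rggjz1f5i9y'.
`findall` collects group 1 from the one match (1 total).

['f5i ip.s37fnwu5f5i.rggjz1f5i9y']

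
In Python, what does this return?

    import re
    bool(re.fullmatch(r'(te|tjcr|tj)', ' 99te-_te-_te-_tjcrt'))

False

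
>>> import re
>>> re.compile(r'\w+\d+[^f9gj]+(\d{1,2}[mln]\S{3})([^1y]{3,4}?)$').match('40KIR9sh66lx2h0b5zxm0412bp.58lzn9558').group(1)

The match spans [0:36] → '40KIR9sh66lx2h0b5zxm0412bp.58lzn9558'.
Captured: group 1 = '8lzn9', group 2 = '558'.

'8lzn9'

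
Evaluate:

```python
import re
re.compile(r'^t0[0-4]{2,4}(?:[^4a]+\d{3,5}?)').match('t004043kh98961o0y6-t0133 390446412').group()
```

't004043kh98961o0y6-t0133 390446'

With `match`, the pattern is implicitly anchored at the beginning.
The match spans [0:31] → 't004043kh98961o0y6-t0133 390446'.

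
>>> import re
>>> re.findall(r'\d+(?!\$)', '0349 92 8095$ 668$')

`(?!…)`/`(?<!…)` only lets a position through if the neighbouring text does NOT match; no characters are consumed.
With no groups in the pattern, `findall` gives back each whole match — 4 here.

['0349', '92', '809', '66']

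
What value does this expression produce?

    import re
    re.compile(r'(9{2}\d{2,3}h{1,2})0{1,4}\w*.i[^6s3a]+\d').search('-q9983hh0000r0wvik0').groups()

This matches exactly 2 of the literal '9', then 2 to 3 of a digit, then 1 to 2 of a literal 'h' (captured); then 1 to 4 of the literal '0', then zero or more of a word character, then any character; then the literal 'i', then one or more of any character except [6s3a], then a digit.
`re.search` tries every starting position until one works.
The match spans [2:19] → '9983hh0000r0wvik0'.
Captured: group 1 = '9983hh'.

('9983hh',)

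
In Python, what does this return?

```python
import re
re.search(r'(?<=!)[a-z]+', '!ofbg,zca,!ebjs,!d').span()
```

(1, 5)

The `(?=…)`/`(?<=…)` assertion just peeks at neighbouring text; it doesn't advance the match position.
The match spans [1:5] → 'ofbg'.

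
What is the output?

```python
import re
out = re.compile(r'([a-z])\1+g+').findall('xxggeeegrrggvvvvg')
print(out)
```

['x', 'e', 'r', 'v']

A backreference is literal: `\1` must see the identical characters the first group matched.
Walking the string: at [0:4] match 'xxgg', group 1 = 'x'; at [4:8] match 'eeeg', group 1 = 'e'; at [8:12] match 'rrgg', group 1 = 'r'; at [12:17] match 'vvvvg', group 1 = 'v'.
With a single group, `findall` returns only what that group captured — 4 items.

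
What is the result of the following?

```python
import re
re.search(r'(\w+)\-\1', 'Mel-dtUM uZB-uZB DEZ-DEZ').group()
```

'uZB-uZB'

`\1` has to match the exact text group 1 already captured.
The match spans [9:16] → 'uZB-uZB'.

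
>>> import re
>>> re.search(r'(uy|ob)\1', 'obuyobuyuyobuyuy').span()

(6, 10)

The backreference `\1` re-matches whatever the first group consumed, character for character.
`re.search` scans for the first position where the pattern succeeds.
The match spans [6:10] → 'uyuy'.
Captured: group 1 = 'uy'.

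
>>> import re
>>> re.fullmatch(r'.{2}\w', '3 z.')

The pattern matches exactly 2 of any character; then a word character.
`re.fullmatch` is like wrapping the pattern in `^…$` (in single-line mode).
Here the pattern can't cover the whole string, so the call returns None.

None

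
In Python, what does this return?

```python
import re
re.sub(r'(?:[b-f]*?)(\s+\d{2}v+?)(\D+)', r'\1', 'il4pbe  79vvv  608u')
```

'il4p  79v608u'

Pattern: zero or more of a character in [b-f] (lazy) (non-capturing group); then one or more of whitespace, then exactly 2 of a digit, then one or more of a literal 'v' (lazy) (captured); then one or more of a non-digit (captured).
A `+?`/`*?`/`{m,n}?` starts at its minimum and grows only as far as needed for what follows to match.
Matches: at [4:15] → 'be  79vvv  '.
`\1` in the replacement pulls in group 1's text for each match.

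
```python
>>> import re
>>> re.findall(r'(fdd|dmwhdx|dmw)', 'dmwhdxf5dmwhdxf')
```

Branches in `(...|...)` are attempted left-to-right; the first branch that allows the whole pattern to succeed is taken.
Because there's exactly one group, `findall` drops the full match and keeps group 1 from each hit.

['dmwhdx', 'dmwhdx']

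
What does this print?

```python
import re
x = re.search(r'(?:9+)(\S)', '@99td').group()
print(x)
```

Pattern: one or more of a literal '9' (non-capturing group); then a non-whitespace character (captured).
`re.search` tries every starting position until one works.
The match spans [1:4] → '99t'.
Captured: group 1 = 't'.

99t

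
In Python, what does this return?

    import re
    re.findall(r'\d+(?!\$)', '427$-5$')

['42']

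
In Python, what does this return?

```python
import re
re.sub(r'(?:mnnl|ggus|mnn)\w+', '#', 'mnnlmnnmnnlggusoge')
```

'#'

Matches: at [0:18] → 'mnnlmnnmnnlggusoge'.
Every occurrence is swapped for '#'.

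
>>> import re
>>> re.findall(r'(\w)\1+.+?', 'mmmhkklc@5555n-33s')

['m', 'k', '5', '3']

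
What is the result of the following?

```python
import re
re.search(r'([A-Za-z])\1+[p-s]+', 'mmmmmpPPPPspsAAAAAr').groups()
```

The backreference `\1` re-matches whatever the first group consumed, character for character.
`re.search` tries every starting position until one works.
The match spans [0:6] → 'mmmmmp'.
Captured: group 1 = 'm'.

('m',)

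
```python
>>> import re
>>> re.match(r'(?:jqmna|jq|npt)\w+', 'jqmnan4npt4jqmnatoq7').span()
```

`match` is anchored at position 0; if the pattern doesn't fit there, it returns None.
The match spans [0:20] → 'jqmnan4npt4jqmnatoq7'.

(0, 20)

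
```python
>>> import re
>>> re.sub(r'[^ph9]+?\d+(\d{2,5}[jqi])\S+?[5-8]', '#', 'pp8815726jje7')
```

Pattern: one or more of any character except [ph9] (lazy); then one or more of a digit; then 2 to 5 of a digit, then one of [jqi] (captured); then one or more of a non-whitespace character (lazy), then a character in [5-8].
Matches: at [2:13] → '8815726jje7'.
Every occurrence is swapped for '#'.

'pp#'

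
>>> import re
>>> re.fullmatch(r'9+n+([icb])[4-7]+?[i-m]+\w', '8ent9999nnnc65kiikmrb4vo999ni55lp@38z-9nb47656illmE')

None

This matches one or more of a literal '9'; then one or more of a literal 'n'; then one of [icb] (captured); then one or more of a character in [4-7] (lazy), then one or more of a character in [i-m], then a word character.
`re.fullmatch` is like wrapping the pattern in `^…$` (in single-line mode).
Here the string isn't matched end-to-end, so the call returns None.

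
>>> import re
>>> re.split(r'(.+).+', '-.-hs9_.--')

['', '-.-hs9_.-', '']

This matches one or more of any character (captured); then one or more of any character.
Matches to split on: at [0:10] → '-.-hs9_.--'.
With a capturing group present, the delimiter's captured portion is kept in the result list.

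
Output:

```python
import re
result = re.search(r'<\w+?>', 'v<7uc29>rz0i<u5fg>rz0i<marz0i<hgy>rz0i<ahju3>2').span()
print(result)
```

The match spans [1:8] → '<7uc29>'.

(1, 8)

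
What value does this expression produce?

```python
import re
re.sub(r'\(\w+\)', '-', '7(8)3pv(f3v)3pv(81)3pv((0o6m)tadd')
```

'7-3pv-3pv-3pv(-tadd'

Matches: at [1:4] → '(8)'; at [7:12] → '(f3v)'; at [15:19] → '(81)'; at [23:29] → '(0o6m)'.
Each match is replaced by '-'.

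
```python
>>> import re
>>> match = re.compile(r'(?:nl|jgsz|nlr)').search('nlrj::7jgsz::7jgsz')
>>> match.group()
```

'nl'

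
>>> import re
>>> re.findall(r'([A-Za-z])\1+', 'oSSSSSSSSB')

['S']

The backreference `\1` re-matches whatever the first group consumed, character for character.
One capturing group, so `findall` returns just the captured substring from the one match — 1 in all.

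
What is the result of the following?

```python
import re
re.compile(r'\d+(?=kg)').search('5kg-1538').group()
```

'5'

Because the assertion is zero-width, the text it checks is not consumed and won't appear in the result.
`re.search` tries every starting position until one works.
The match spans [0:1] → '5'.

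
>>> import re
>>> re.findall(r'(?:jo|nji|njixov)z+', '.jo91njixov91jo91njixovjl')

[]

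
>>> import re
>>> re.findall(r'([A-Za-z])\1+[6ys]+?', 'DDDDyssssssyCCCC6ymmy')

['D', 's', 'C', 'm']

`\1` has to match the exact text group 1 already captured.
One capturing group, so `findall` returns just the captured substring from each match — 4 in all.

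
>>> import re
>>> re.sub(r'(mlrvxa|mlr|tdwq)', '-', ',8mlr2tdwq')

',8-2-'

`sub` substitutes '-' at each match site.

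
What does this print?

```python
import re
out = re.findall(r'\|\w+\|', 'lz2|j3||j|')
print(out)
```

['|j3|', '|j|']

No capturing groups, so `findall` returns the 2 full match strings.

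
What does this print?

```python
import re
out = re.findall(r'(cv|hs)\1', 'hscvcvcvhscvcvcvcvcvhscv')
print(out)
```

`\1` is not a pattern — it's the concrete string captured by group 1, re-applied verbatim.
Walking the string: at [2:6] match 'cvcv', group 1 = 'cv'; at [10:14] match 'cvcv', group 1 = 'cv'; at [14:18] match 'cvcv', group 1 = 'cv'.
One capturing group, so `findall` returns just the captured substring from each match — 3 in all.

['cv', 'cv', 'cv']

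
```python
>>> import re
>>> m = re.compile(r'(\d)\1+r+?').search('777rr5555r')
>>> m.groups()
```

The backreference `\1` re-matches whatever the first group consumed, character for character.
Unlike `match`, `search` isn't anchored — it looks for the pattern anywhere in the string.
The match spans [0:4] → '777r'.
Captured: group 1 = '7'.

('7',)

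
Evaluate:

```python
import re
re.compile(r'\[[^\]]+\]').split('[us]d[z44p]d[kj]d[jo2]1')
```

['', 'd', 'd', 'd', '1']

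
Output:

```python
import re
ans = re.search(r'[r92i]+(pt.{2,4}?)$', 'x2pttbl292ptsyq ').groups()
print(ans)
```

('ptsyq ',)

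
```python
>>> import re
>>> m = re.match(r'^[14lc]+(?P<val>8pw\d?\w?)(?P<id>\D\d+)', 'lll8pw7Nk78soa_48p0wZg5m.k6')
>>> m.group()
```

`re.match` only tries the pattern at the start of the string.
The match spans [0:11] → 'lll8pw7Nk78'.

'lll8pw7Nk78'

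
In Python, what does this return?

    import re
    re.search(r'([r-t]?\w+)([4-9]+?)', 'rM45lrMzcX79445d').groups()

('rM45lrMzcX7944', '5')

The match spans [0:15] → 'rM45lrMzcX79445'.
Captured: group 1 = 'rM45lrMzcX7944', group 2 = '5'.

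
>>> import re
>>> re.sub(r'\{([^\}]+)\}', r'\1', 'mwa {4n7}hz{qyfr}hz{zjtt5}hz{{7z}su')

'mwa 4n7hzqyfrhzzjtt5hz{7zsu'

The replacement refers to a captured group, so each match is rewritten using its own captured text.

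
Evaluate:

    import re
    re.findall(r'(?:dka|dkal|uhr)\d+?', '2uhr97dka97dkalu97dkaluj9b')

`findall` yields the raw match text (2 of them) because the pattern has no groups.

['uhr9', 'dka9']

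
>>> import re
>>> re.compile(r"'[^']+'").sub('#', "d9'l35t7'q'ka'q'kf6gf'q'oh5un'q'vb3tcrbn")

"d9#q#q#q#q'vb3tcrbn"

Matches: at [2:9] → "'l35t7'"; at [10:14] → "'ka'"; at [15:22] → "'kf6gf'"; at [23:30] → "'oh5un'".
Every occurrence is swapped for '#'.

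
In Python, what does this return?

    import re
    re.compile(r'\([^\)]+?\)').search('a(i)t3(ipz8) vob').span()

The match spans [1:4] → '(i)'.

(1, 4)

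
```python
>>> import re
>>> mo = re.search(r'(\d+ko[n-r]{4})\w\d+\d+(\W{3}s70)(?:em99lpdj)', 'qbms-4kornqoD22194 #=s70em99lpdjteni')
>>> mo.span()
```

Pattern: one or more of a digit, then the literal 'ko', then exactly 4 of a character in [n-r] (captured); then a word character, then one or more of a digit; then one or more of a digit; then exactly 3 of a non-word character, then the literal 's70' (captured); then the literal 'em9', then the literal '9lp', then the literal 'dj' (non-capturing group).
`re.search` scans for the first position where the pattern succeeds.
The match spans [5:32] → '4kornqoD22194 #=s70em99lpdj'.
Captured: group 1 = '4kornqo', group 2 = ' #=s70'.

(5, 32)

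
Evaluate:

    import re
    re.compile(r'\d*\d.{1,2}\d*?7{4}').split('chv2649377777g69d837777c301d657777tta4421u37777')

['chv', 'g', 'c', 'tta', '']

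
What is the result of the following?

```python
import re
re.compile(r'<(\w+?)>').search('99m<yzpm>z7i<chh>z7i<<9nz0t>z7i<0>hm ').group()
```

'<yzpm>'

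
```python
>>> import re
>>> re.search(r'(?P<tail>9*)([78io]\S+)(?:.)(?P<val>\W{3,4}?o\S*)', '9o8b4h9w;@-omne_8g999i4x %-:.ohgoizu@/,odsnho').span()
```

(0, 45)

This matches zero or more of a literal '9' (captured as 'tail'); then one of [78io], then one or more of a non-whitespace character (captured); then any character (non-capturing group); then 3 to 4 of a non-word character (lazy), then the literal 'o', then zero or more of a non-whitespace character (captured as 'val').
`re.search` tries every starting position until one works.
The match spans [0:45] → '9o8b4h9w;@-omne_8g999i4x %-:.ohgoizu@/,odsnho'.
Captured: group 1 = '9', group 2 = 'o8b4h9w;@-omne_8g999i4x', group 3 = '%-:.ohgoizu@/,odsnho'.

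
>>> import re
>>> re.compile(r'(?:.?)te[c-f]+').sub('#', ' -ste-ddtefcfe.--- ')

' -ste-d#.--- '

Pattern: optionally any character (non-capturing group); then the literal 'te', then one or more of a character in [c-f].
`sub` substitutes '#' at each match site.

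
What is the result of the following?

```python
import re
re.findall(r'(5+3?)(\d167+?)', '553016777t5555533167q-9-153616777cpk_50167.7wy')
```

[('553', '0167'), ('555553', '3167'), ('53', '6167'), ('5', '0167')]

The pattern matches one or more of a literal '5', then optionally a literal '3' (captured); then a digit, then the literal '16', then one or more of the literal '7' (lazy) (captured).
Lazy quantifiers expand one character at a time until the remainder of the pattern can match.
Walking the string: at [0:7] match '5530167', groups = ('553', '0167'); at [10:20] match '5555533167', groups = ('555553', '3167'); at [25:31] match '536167', groups = ('53', '6167'); at [37:42] match '50167', groups = ('5', '0167').
Multiple groups make `findall` return tuples — one 2-tuple for each match.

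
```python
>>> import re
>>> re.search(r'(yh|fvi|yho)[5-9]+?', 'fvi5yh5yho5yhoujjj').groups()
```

The match spans [0:4] → 'fvi5'.
Captured: group 1 = 'fvi'.

('fvi',)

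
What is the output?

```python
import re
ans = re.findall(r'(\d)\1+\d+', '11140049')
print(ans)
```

['1']

After group 1 captures some text, `\1` only succeeds where that same text appears again.
Scanning left to right: at [0:8] match '11140049', group 1 = '1'.
Because there's exactly one group, `findall` drops the full match and keeps group 1 from the one hit.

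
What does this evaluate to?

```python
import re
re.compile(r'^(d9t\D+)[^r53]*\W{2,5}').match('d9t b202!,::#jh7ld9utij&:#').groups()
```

The match spans [0:26] → 'd9t b202!,::#jh7ld9utij&:#'.
Captured: group 1 = 'd9t b'.

('d9t b',)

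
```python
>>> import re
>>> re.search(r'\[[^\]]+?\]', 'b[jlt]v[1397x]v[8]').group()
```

The match spans [1:6] → '[jlt]'.

'[jlt]'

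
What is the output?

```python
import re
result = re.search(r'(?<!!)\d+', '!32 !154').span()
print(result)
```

The negative lookaround is zero-width — it rules out positions where the adjacent text would match, without consuming anything.
`search` walks the string left to right and returns the first match it finds.
The match spans [2:3] → '2'.

(2, 3)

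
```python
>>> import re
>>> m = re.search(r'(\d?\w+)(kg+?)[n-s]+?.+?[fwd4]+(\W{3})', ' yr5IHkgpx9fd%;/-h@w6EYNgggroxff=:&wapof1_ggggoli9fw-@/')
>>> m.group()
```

'yr5IHkgpx9fd%;/'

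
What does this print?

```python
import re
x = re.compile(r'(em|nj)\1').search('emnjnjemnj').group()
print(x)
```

The backreference `\1` re-matches whatever the first group consumed, character for character.
`re.search` scans for the first position where the pattern succeeds.
The match spans [2:6] → 'njnj'.
Captured: group 1 = 'nj'.

njnj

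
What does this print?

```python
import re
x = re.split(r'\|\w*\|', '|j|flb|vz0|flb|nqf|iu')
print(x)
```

['', 'flb', 'flb', 'iu']

Splitting on the pattern gives 4 pieces.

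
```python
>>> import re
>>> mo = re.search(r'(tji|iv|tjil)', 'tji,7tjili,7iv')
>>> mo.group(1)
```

The match spans [0:3] → 'tji'.
Captured: group 1 = 'tji'.

'tji'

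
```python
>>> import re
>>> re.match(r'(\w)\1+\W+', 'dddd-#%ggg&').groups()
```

('d',)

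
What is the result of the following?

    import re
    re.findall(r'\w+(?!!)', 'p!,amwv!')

Because the assertion is negative and zero-width, positions next to the forbidden text are skipped.
No capturing groups, so `findall` returns the 1 full match string.

['amw']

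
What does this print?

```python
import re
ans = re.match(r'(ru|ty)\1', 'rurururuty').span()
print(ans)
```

(0, 4)

`re.match` only tries the pattern at the start of the string.
The match spans [0:4] → 'ruru'.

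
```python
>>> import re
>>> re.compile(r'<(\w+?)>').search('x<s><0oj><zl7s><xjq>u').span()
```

The match spans [1:4] → '<s>'.

(1, 4)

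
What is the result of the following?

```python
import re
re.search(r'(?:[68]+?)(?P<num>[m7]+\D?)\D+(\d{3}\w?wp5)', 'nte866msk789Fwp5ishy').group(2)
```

'789Fwp5'

The match spans [3:16] → '866msk789Fwp5'.
Captured: group 1 = 'ms', group 2 = '789Fwp5'.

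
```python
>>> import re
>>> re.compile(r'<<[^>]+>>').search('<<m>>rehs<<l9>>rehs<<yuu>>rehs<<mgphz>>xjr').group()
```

'<<m>>'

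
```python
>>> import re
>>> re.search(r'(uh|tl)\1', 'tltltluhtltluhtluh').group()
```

'tltl'

`\1` is not a pattern — it's the concrete string captured by group 1, re-applied verbatim.
The match spans [0:4] → 'tltl'.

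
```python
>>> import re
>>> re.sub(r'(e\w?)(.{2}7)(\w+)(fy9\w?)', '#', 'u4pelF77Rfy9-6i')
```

'u4p#-6i'

The pattern matches the literal 'e', then optionally a word character (captured); then exactly 2 of any character, then the literal '7' (captured); then one or more of a word character (captured); then the literal 'fy9', then optionally a word character (captured).
Each match is replaced by '#'.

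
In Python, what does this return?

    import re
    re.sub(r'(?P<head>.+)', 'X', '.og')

This matches one or more of any character (captured as 'head').
Matches: at [0:3] → '.og'.
Every occurrence is swapped for 'X'.

'X'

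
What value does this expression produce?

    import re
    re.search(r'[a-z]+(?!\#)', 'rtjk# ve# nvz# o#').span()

(0, 3)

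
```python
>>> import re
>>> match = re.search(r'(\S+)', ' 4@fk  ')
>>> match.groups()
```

The match spans [1:5] → '4@fk'.
Captured: group 1 = '4@fk'.

('4@fk',)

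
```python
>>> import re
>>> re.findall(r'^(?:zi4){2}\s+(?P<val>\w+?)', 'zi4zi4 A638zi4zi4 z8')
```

['A']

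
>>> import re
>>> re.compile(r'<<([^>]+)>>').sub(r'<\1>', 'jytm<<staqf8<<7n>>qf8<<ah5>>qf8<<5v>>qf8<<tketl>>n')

'jytm<staqf8<<7n>qf8<ah5>qf8<5v>qf8<tketl>n'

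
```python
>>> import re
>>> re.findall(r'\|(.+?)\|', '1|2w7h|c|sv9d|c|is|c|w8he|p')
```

Scanning left to right: at [1:7] match '|2w7h|', group 1 = '2w7h'; at [8:14] match '|sv9d|', group 1 = 'sv9d'; at [15:19] match '|is|', group 1 = 'is'; at [20:26] match '|w8he|', group 1 = 'w8he'.
One capturing group, so `findall` returns just the captured substring from each match — 4 in all.

['2w7h', 'sv9d', 'is', 'w8he']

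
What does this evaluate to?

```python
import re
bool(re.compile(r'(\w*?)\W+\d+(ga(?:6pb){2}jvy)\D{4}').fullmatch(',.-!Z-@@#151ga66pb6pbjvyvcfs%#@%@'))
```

False

Pattern: zero or more of a word character (lazy) (captured); then one or more of a non-word character, then one or more of a digit; then the literal 'ga', then the literal '6pb' repeated 2 times, then the literal 'jvy' (captured); then exactly 4 of a non-digit.
`fullmatch` succeeds only if the pattern covers the string from start to end.
Here the pattern can't cover the whole string, so the call returns None, and `bool(None)` is False.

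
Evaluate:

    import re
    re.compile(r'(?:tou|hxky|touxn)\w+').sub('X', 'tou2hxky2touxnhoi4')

Every occurrence is swapped for 'X'.

'X'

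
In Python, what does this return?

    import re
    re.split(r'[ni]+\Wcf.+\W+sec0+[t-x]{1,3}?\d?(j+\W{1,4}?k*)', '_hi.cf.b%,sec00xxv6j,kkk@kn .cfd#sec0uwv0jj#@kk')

['_h', 'jj#', '@kk']

This matches one or more of one of [ni], then a non-word character, then the literal 'cf'; then one or more of any character, then one or more of a non-word character; then the literal 'sec', then one or more of the literal '0'; then 1 to 3 of a character in [t-x] (lazy), then optionally a digit; then one or more of the literal 'j', then 1 to 4 of a non-word character (lazy), then zero or more of the literal 'k' (captured).
Matches to split on: at [2:44] → 'i.cf.b%,sec00xxv6j,kkk@kn .cfd#sec0uwv0jj#'.
With a capturing group present, the delimiter's captured portion is kept in the result list.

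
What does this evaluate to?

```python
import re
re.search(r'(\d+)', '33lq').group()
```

Pattern: one or more of a digit (captured).
Unlike `match`, `search` isn't anchored — it looks for the pattern anywhere in the string.
The match spans [0:2] → '33'.
Captured: group 1 = '33'.

'33'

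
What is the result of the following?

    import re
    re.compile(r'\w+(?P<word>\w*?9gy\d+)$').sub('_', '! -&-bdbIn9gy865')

Every occurrence is swapped for '_'.

'! -&-_'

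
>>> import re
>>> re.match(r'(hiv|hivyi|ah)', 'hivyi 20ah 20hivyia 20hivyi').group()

`|` is ordered: at each position the engine commits to the first alternative that works.
`re.match` only tries the pattern at the start of the string.
The match spans [0:3] → 'hiv'.
Captured: group 1 = 'hiv'.

'hiv'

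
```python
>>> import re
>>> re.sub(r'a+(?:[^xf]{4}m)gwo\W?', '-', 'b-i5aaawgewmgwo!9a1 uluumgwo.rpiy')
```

Pattern: one or more of a literal 'a'; then exactly 4 of any character except [xf], then the literal 'm' (non-capturing group); then the literal 'gwo', then optionally a non-word character.
Matches: at [4:16] → 'aaawgewmgwo!'.
Every occurrence is swapped for '-'.

'b-i5-9a1 uluumgwo.rpiy'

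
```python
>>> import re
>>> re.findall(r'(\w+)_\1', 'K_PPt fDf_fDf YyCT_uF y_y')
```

['fDf', 'y']

`\1` has to match the exact text group 1 already captured.
`findall` collects group 1 from each match (2 total).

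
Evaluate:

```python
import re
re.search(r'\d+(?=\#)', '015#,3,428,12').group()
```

The `(?=…)`/`(?<=…)` assertion just peeks at neighbouring text; it doesn't advance the match position.
The match spans [0:3] → '015'.

'015'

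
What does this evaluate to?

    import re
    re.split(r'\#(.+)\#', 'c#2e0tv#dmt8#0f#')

['c', '2e0tv#dmt8#0f', '']

`re.split` interleaves the captured-group text with the surrounding fragments.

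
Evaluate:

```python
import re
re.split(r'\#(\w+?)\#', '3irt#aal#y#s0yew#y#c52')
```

Matches to split on: at [4:9] → '#aal#'; at [10:17] → '#s0yew#'.
Because the pattern has a capturing group, `split` also inserts each captured text between the pieces.

['3irt', 'aal', 'y', 's0yew', 'y#c52']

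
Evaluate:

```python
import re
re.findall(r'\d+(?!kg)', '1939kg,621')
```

['193', '621']

The negative lookaround is zero-width — it rules out positions where the adjacent text would match, without consuming anything.
Walking the string: at [0:3] → '193'; at [7:10] → '621'.
No capturing groups, so `findall` returns the 2 full match strings.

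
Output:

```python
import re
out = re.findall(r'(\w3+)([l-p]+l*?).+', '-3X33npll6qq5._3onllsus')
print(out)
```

Pattern: a word character, then one or more of the literal '3' (captured); then one or more of a character in [l-p], then zero or more of the literal 'l' (lazy) (captured); then one or more of any character.
Scanning left to right: at [2:23] match 'X33npll6qq5._3onllsus', groups = ('X33', 'npll').
2 groups means the one result is a tuple of 2 captured strings — 1 here.

[('X33', 'npll')]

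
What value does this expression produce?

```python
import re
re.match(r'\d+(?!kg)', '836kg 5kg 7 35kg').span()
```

The negative lookahead/lookbehind blocks any match where the forbidden context is present.
`re.match` only tries the pattern at the start of the string.
The match spans [0:2] → '83'.

(0, 2)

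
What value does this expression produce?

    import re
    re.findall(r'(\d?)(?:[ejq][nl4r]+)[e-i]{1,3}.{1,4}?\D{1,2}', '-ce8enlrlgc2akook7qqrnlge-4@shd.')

['8', '']

This matches optionally a digit (captured); then one of [ejq], then one or more of one of [nl4r] (non-capturing group); then 1 to 3 of a character in [e-i], then 1 to 4 of any character (lazy), then 1 to 2 of a non-digit.
Walking the string: at [3:14] match '8enlrlgc2ak', group 1 = '8'; at [19:29] match 'qrnlge-4@s', group 1 = ''.
`findall` collects group 1 from each match (2 total).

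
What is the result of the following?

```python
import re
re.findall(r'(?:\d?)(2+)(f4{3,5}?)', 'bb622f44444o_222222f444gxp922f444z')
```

The `?` after the quantifier makes it lazy — it takes as little as possible before letting the rest of the pattern try.
2 groups means each result is a tuple of 2 captured strings — 3 here.

[('22', 'f444'), ('22222', 'f444'), ('22', 'f444')]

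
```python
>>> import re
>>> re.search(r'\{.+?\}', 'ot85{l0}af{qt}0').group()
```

Lazy quantifiers expand one character at a time until the remainder of the pattern can match.
`re.search` tries every starting position until one works.
The match spans [4:8] → '{l0}'.

'{l0}'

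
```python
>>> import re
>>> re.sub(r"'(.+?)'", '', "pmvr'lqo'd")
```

Matches: at [4:9] → "'lqo'".
Every occurrence is swapped for ''.

'pmvrd'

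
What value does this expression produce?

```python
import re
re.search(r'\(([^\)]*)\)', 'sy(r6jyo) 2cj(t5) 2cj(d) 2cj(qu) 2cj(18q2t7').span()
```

The match spans [2:9] → '(r6jyo)'.

(2, 9)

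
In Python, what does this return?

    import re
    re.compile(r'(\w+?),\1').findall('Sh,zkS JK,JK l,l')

`\1` is not a pattern — it's the concrete string captured by group 1, re-applied verbatim.
Matches: at [7:12] match 'JK,JK', group 1 = 'JK'; at [13:16] match 'l,l', group 1 = 'l'.
Because there's exactly one group, `findall` drops the full match and keeps group 1 from each hit.

['JK', 'l']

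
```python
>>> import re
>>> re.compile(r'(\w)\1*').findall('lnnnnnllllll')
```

['l', 'n', 'l']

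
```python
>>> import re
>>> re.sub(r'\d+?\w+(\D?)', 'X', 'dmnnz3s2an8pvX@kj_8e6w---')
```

Pattern: one or more of a digit (lazy), then one or more of a word character; then optionally a non-digit (captured).
Each match is replaced by 'X'.

'dmnnzXkj_X--'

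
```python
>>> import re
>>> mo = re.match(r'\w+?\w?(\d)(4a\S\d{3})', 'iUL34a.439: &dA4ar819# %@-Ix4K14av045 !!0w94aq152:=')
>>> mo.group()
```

'iUL34a.439'

`re.match` only tries the pattern at the start of the string.
The match spans [0:10] → 'iUL34a.439'.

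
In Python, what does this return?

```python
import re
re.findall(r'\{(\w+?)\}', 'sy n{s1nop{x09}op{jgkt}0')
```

['x09', 'jgkt']

Matches: at [10:15] match '{x09}', group 1 = 'x09'; at [17:23] match '{jgkt}', group 1 = 'jgkt'.
One capturing group, so `findall` returns just the captured substring from each match — 2 in all.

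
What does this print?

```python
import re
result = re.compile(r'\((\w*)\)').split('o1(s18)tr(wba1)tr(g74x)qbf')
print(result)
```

Matches to split on: at [2:7] → '(s18)'; at [9:15] → '(wba1)'; at [17:23] → '(g74x)'.
With a capturing group present, the delimiter's captured portion is kept in the result list.

['o1', 's18', 'tr', 'wba1', 'tr', 'g74x', 'qbf']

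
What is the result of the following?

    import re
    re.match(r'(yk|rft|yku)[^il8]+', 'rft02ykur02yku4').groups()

The match spans [0:15] → 'rft02ykur02yku4'.
Captured: group 1 = 'rft'.

('rft',)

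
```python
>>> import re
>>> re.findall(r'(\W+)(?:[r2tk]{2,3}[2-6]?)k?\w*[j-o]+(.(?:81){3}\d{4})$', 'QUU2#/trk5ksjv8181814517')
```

[('#/', 'v8181814517')]

Pattern: one or more of a non-word character (captured); then 2 to 3 of one of [r2tk], then optionally a character in [2-6] (non-capturing group); then optionally a literal 'k', then zero or more of a word character, then one or more of a character in [j-o]; then any character, then the literal '81' repeated 3 times, then exactly 4 of a digit (captured); then anchored at the end.
Matches: at [4:24] match '#/trk5ksjv8181814517', groups = ('#/', 'v8181814517').
`findall` packs the 2 group values into a tuple for every match.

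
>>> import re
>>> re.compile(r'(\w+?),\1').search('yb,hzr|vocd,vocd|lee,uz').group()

'vocd,vocd'

`\1` is not a pattern — it's the concrete string captured by group 1, re-applied verbatim.
The match spans [7:16] → 'vocd,vocd'.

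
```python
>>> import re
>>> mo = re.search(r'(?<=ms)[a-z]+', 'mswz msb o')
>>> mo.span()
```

(2, 4)

The lookaround is zero-width — it requires the adjacent text to match without consuming it, so the asserted text isn't part of the match.
The match spans [2:4] → 'wz'.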